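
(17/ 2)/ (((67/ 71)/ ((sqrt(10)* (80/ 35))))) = 9656* sqrt(10)/ 469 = 65.11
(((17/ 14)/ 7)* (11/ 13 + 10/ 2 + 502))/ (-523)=-56117/ 333151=-0.17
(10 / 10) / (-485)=-1 / 485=-0.00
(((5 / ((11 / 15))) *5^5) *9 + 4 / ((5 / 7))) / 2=10547183 / 110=95883.48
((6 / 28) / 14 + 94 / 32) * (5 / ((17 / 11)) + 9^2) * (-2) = -414385 / 833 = -497.46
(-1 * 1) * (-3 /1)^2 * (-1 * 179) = 1611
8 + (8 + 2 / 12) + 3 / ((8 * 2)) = 785 / 48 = 16.35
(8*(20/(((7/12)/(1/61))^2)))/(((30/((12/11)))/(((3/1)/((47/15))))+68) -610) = -414720/1684537631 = -0.00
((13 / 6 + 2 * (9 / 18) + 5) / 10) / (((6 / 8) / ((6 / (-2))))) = -3.27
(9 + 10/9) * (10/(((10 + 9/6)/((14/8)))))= 3185/207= 15.39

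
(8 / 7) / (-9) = -8 / 63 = -0.13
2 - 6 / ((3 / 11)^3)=-2644 / 9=-293.78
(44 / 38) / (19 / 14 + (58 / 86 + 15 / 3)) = 13244 / 80427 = 0.16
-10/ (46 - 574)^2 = -5/ 139392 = -0.00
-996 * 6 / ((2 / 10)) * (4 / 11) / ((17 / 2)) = -239040 / 187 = -1278.29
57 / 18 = 19 / 6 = 3.17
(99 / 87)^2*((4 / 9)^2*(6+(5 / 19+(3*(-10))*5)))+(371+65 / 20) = 194136203 / 575244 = 337.48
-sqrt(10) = -3.16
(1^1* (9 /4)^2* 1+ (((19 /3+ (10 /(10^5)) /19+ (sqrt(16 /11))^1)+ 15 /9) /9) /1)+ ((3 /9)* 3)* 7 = 4* sqrt(11) /99+ 615191 /47500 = 13.09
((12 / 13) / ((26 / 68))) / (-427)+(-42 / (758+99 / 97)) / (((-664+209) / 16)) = -0.00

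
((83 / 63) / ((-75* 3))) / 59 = -83 / 836325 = -0.00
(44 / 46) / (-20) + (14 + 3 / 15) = 651 / 46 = 14.15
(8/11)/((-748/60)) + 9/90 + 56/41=1187057/843370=1.41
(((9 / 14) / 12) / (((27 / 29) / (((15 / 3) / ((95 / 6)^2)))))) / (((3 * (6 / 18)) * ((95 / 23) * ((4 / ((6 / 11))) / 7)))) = 2001 / 7544900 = 0.00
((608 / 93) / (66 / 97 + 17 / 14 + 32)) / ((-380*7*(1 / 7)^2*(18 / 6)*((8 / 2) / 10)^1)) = -38024 / 12842091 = -0.00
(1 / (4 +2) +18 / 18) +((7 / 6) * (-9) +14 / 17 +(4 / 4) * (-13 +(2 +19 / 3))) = -224 / 17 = -13.18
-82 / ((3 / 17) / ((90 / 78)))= -6970 / 13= -536.15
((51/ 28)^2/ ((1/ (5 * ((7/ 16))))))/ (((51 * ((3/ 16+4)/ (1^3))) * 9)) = 85/ 22512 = 0.00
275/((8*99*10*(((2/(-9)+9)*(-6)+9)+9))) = -0.00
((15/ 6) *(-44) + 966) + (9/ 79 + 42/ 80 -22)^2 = 1312.30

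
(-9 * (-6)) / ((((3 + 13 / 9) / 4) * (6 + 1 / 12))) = 2916 / 365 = 7.99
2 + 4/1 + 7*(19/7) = 25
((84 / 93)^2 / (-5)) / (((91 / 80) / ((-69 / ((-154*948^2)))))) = -0.00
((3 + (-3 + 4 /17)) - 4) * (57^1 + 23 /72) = -33016 /153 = -215.79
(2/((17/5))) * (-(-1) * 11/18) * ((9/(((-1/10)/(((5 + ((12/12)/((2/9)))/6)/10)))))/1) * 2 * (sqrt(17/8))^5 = -21505 * sqrt(34)/512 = -244.91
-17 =-17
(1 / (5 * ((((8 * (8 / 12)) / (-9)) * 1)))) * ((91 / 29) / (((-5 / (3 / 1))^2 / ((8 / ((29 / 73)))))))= -1614249 / 210250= -7.68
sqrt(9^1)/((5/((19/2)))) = 57/10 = 5.70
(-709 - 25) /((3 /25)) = -18350 /3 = -6116.67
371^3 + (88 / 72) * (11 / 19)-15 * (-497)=8733357607 / 171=51072266.71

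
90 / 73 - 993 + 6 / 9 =-217051 / 219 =-991.10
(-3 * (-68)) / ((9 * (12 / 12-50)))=-0.46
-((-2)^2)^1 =-4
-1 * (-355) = 355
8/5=1.60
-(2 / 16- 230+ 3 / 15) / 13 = 9187 / 520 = 17.67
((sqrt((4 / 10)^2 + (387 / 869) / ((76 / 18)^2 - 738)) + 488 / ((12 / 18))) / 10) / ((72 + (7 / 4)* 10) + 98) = sqrt(10239088972214014) / 475239806250 + 244 / 625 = 0.39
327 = 327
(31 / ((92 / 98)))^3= 3504881359 / 97336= 36008.07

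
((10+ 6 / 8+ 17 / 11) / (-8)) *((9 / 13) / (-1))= 4869 / 4576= 1.06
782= 782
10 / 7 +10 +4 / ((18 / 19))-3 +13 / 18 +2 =1937 / 126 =15.37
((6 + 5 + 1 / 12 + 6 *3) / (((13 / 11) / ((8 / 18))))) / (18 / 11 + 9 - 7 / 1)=3.01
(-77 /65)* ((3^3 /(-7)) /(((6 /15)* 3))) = 99 /26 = 3.81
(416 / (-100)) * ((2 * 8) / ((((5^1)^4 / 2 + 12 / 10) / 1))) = -3328 / 15685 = -0.21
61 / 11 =5.55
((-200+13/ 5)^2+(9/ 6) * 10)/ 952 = 121818/ 2975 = 40.95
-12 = -12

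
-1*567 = -567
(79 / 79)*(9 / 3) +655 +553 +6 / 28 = 16957 / 14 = 1211.21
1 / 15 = 0.07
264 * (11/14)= 207.43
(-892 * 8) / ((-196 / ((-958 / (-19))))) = 1709072 / 931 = 1835.74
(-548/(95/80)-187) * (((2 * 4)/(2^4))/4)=-81.06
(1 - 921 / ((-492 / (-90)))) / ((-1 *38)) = 13733 / 3116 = 4.41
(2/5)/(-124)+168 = 52079/310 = 168.00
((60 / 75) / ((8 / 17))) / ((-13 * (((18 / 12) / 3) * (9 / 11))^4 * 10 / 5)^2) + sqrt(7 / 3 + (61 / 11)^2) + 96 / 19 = sqrt(36030) / 33 + 5707563401536 / 691115105655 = 14.01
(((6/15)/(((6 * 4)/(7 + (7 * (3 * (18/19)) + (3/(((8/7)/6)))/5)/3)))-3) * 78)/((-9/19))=816673/1800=453.71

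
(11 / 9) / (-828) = -11 / 7452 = -0.00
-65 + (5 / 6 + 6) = -349 / 6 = -58.17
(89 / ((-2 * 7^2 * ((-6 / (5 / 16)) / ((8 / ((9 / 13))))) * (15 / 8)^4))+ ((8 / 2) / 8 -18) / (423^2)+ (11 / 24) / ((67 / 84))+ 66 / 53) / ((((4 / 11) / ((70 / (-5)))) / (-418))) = 450292094739098744 / 15010778766375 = 29997.92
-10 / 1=-10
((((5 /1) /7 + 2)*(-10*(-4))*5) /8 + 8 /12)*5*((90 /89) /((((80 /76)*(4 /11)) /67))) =302254755 /4984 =60645.02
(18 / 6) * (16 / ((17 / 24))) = 67.76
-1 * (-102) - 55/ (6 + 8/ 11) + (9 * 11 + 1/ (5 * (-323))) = 23044361/ 119510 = 192.82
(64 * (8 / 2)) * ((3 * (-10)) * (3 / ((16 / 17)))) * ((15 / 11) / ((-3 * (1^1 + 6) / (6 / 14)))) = 681.26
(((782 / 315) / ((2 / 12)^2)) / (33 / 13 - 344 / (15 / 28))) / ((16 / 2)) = -15249 / 873047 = -0.02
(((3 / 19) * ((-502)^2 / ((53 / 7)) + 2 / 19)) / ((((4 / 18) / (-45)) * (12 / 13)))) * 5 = -441162747675 / 76532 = -5764422.04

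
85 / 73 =1.16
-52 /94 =-26 /47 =-0.55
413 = 413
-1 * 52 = -52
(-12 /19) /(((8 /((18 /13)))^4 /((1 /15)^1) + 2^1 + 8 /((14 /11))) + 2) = -45927 /1216304114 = -0.00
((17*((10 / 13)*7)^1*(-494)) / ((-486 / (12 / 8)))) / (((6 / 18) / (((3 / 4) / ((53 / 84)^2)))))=788.81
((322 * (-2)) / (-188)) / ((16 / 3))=0.64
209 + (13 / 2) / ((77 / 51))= 32849 / 154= 213.31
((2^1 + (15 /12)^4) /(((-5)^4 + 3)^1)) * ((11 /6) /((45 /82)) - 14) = -545381 /7234560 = -0.08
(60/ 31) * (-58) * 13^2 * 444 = -261125280/ 31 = -8423396.13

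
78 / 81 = 26 / 27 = 0.96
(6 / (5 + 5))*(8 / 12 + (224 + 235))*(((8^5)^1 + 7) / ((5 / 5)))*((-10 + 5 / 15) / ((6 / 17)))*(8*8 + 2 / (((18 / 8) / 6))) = -154488432280 / 9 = -17165381364.44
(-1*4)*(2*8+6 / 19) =-1240 / 19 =-65.26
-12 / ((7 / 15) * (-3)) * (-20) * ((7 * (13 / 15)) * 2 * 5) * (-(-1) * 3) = -31200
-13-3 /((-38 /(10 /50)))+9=-757 /190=-3.98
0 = 0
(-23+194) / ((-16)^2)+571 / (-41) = -139165 / 10496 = -13.26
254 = 254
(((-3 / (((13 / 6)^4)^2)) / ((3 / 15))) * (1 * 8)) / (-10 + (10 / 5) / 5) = 20995200 / 815730721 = 0.03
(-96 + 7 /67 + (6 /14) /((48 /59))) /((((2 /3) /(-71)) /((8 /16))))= 152432811 /30016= 5078.39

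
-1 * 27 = -27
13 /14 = 0.93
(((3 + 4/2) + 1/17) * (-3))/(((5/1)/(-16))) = 4128/85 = 48.56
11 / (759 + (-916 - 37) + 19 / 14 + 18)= -0.06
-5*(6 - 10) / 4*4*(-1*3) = -60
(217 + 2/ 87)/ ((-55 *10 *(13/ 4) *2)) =-18881/ 311025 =-0.06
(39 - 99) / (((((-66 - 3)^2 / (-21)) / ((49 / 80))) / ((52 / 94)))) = 4459 / 49726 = 0.09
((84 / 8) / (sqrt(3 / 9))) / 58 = 21 * sqrt(3) / 116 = 0.31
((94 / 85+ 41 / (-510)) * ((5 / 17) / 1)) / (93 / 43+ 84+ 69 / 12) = 44978 / 13706403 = 0.00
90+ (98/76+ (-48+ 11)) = 2063/38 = 54.29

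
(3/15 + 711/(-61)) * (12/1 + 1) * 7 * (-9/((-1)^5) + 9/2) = -4292379/305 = -14073.37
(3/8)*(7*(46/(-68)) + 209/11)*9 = 13095/272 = 48.14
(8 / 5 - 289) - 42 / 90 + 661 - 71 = 4532 / 15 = 302.13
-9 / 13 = -0.69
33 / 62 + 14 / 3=967 / 186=5.20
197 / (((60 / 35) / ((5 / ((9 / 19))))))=131005 / 108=1213.01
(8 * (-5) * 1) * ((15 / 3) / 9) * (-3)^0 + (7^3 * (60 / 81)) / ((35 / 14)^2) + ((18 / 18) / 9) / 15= 2489 / 135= 18.44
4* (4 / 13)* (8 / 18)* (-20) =-1280 / 117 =-10.94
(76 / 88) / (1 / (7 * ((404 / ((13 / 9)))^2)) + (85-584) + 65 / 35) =-879162984 / 506080585021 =-0.00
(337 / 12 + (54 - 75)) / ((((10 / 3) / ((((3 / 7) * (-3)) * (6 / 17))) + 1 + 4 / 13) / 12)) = -5265 / 374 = -14.08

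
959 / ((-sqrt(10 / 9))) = -909.79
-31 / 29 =-1.07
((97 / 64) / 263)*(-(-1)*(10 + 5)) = 1455 / 16832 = 0.09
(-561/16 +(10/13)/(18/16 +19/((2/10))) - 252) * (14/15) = -321404587/1199640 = -267.92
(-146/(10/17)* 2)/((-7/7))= 2482/5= 496.40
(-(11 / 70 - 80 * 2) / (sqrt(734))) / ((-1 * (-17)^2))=-11189 * sqrt(734) / 14848820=-0.02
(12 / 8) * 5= 15 / 2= 7.50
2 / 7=0.29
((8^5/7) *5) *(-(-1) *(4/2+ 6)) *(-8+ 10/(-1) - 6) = -31457280/7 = -4493897.14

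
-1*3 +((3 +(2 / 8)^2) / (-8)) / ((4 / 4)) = -433 / 128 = -3.38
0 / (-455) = 0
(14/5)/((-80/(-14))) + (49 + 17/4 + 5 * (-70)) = -14813/50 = -296.26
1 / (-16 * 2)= -1 / 32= -0.03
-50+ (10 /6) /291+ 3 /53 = -49.94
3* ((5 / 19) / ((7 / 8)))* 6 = 720 / 133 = 5.41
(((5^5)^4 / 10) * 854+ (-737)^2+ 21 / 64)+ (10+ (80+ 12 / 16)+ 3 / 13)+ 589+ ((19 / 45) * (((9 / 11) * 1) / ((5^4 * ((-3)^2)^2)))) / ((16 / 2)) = 18867267609902459433986351 / 2316600000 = 8144378662653224.31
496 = 496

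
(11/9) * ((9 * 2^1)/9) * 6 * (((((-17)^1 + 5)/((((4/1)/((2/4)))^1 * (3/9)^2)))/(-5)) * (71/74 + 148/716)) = 1529253/33115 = 46.18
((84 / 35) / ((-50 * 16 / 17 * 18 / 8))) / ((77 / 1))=-17 / 57750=-0.00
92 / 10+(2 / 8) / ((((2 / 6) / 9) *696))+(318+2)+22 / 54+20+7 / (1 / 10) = 52569631 / 125280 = 419.62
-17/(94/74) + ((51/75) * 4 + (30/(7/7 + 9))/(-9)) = -38762/3525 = -11.00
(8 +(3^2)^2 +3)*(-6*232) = -128064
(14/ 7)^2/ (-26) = -2/ 13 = -0.15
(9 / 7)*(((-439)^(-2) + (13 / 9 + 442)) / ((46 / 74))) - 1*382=16605805298 / 31028081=535.19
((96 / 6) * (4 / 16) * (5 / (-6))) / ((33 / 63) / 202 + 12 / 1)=-2828 / 10183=-0.28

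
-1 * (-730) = 730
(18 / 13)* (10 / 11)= 180 / 143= 1.26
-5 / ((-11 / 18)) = 90 / 11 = 8.18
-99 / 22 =-9 / 2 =-4.50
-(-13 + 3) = 10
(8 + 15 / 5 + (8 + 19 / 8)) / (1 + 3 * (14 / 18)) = 513 / 80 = 6.41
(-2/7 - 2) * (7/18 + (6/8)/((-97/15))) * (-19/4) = 18107/6111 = 2.96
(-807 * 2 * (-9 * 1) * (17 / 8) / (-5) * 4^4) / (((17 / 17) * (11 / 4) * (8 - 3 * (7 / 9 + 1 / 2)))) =-189651456 / 1375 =-137928.33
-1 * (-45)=45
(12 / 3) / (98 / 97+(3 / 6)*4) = 97 / 73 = 1.33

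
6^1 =6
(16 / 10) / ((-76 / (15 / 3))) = -2 / 19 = -0.11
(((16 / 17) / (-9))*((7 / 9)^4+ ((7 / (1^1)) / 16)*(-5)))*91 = 17400929 / 1003833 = 17.33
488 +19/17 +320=13755/17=809.12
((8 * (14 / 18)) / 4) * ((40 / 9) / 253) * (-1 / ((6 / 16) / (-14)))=62720 / 61479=1.02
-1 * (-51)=51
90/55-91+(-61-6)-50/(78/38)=-77530/429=-180.72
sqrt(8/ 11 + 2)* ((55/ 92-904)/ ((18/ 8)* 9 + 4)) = -61.52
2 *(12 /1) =24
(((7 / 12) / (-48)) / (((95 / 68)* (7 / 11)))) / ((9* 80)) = -187 / 9849600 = -0.00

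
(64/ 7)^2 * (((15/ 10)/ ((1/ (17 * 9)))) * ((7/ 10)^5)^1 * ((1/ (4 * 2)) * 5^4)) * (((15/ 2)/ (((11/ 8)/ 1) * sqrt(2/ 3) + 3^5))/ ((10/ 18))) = 396650556288/ 28342915 - 748140624 * sqrt(6)/ 28342915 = 13930.04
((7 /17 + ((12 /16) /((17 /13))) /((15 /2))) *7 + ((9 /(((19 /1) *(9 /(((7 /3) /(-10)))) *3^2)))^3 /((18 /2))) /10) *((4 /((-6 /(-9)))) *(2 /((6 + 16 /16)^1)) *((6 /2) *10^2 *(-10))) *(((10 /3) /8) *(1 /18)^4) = -0.07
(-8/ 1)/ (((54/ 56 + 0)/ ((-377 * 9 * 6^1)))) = 168896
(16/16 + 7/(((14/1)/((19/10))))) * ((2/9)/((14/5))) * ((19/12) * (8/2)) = 247/252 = 0.98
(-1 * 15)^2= 225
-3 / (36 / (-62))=31 / 6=5.17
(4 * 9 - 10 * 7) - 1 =-35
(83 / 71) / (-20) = -83 / 1420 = -0.06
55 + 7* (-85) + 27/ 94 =-50733/ 94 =-539.71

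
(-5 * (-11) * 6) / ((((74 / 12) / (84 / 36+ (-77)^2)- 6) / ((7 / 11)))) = -7473480 / 213491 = -35.01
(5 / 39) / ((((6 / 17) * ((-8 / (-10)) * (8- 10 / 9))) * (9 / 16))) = 425 / 3627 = 0.12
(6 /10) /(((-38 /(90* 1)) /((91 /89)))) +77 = 127750 /1691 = 75.55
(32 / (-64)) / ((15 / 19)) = -19 / 30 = -0.63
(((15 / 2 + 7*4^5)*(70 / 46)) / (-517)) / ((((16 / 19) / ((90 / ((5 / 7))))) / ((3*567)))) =-1022700981645 / 190256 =-5375394.11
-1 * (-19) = 19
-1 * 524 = -524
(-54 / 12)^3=-729 / 8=-91.12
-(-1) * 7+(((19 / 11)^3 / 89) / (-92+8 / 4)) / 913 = 68136425351 / 9733776030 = 7.00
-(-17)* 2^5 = 544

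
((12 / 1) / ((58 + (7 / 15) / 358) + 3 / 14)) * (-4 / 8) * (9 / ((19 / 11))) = -5582115 / 10394539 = -0.54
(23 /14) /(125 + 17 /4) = 46 /3619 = 0.01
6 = 6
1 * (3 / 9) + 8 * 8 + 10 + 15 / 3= 238 / 3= 79.33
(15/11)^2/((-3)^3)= -0.07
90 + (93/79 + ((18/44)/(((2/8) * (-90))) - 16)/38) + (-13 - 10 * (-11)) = 31000341/165110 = 187.76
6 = 6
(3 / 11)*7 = 21 / 11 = 1.91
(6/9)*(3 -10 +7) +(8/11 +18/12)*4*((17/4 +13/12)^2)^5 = 107752139522048/649539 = 165890176.76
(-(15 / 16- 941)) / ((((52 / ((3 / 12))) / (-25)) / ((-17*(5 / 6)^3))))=61465625 / 55296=1111.57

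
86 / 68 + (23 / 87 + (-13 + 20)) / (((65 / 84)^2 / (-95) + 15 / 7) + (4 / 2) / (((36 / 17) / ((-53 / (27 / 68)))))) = 533465222705 / 442310054534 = 1.21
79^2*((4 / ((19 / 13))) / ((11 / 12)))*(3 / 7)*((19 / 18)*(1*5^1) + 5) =120076840 / 1463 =82075.76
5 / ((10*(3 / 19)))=19 / 6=3.17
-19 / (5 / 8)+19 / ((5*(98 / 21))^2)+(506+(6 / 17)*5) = 39767387 / 83300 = 477.40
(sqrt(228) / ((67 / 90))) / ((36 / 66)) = 330*sqrt(57) / 67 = 37.19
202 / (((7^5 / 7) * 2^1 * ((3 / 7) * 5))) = 101 / 5145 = 0.02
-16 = -16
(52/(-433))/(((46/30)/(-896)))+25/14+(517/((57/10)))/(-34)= 9361846645/135103794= 69.29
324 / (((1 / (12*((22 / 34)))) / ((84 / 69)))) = 1197504 / 391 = 3062.67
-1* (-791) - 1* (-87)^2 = -6778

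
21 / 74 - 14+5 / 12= -13.30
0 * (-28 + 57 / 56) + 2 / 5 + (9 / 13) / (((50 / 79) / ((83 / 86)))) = 81373 / 55900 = 1.46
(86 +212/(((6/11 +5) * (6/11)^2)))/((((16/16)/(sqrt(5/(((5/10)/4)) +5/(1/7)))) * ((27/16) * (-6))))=-4710280 * sqrt(3)/44469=-183.46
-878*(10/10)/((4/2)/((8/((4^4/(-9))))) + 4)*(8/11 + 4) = 102726/77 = 1334.10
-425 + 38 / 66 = -14006 / 33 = -424.42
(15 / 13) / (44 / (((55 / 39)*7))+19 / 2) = 1050 / 12701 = 0.08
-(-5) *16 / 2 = 40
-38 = -38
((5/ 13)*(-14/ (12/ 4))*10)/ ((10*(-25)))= 14/ 195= 0.07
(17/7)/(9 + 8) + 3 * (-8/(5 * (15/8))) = -423/175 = -2.42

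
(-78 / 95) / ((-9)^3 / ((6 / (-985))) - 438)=-52 / 7551835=-0.00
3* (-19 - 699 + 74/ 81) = -58084/ 27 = -2151.26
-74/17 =-4.35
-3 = -3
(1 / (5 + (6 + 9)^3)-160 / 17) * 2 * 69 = -37314027 / 28730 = -1298.78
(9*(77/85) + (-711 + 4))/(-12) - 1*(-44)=52141/510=102.24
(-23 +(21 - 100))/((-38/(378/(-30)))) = -3213/95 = -33.82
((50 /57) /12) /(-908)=-25 /310536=-0.00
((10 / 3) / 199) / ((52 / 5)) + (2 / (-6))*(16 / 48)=-5099 / 46566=-0.11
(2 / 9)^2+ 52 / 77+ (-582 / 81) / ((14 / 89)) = -44.95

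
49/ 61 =0.80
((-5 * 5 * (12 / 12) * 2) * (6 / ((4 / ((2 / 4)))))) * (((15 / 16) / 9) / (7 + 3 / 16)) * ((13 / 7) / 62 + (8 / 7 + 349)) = -3799375 / 19964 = -190.31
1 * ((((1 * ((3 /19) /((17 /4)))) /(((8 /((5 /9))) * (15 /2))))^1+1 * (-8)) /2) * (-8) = 32.00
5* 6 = 30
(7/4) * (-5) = -35/4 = -8.75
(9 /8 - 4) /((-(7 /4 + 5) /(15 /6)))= 115 /108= 1.06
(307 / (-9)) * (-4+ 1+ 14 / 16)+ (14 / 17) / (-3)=72.21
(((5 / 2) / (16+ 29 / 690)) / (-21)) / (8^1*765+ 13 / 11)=-6325 / 5217162839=-0.00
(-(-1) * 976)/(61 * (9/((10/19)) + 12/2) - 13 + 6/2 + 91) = 9760/14901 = 0.65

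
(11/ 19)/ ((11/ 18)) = 18/ 19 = 0.95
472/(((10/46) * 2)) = 5428/5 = 1085.60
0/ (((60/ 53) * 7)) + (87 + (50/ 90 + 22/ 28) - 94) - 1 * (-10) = 547/ 126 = 4.34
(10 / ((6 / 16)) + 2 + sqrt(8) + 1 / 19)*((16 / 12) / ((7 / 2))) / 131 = 16*sqrt(2) / 2751 + 13096 / 156807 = 0.09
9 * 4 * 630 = 22680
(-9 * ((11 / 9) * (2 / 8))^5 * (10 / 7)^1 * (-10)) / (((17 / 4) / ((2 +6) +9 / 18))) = 4026275 / 5878656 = 0.68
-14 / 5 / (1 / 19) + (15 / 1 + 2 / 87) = -38.18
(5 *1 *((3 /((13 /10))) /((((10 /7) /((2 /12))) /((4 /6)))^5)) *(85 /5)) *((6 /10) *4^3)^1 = 1142876 /53308125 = 0.02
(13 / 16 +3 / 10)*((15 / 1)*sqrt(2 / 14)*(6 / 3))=267*sqrt(7) / 56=12.61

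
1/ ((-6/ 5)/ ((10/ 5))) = -5/ 3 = -1.67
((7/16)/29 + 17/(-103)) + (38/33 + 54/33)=4160353/1577136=2.64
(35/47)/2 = 35/94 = 0.37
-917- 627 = -1544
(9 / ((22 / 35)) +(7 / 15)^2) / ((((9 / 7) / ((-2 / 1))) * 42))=-71953 / 133650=-0.54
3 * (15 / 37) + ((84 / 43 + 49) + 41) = 148233 / 1591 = 93.17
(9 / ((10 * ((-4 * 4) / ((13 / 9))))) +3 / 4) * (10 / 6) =107 / 96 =1.11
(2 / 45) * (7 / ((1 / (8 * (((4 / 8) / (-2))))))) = -28 / 45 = -0.62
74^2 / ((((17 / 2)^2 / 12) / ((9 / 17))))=2365632 / 4913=481.50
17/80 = 0.21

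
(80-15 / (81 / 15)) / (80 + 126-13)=695 / 1737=0.40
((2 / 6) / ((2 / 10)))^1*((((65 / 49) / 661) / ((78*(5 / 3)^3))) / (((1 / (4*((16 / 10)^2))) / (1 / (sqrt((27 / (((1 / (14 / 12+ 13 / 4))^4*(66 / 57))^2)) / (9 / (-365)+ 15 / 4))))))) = 29196288*sqrt(13505) / 31648960936980625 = 0.00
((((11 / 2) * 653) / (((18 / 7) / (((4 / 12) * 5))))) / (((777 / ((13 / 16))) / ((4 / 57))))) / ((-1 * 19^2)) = -0.00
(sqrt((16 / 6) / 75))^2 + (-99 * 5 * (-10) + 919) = 1320533 / 225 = 5869.04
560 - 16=544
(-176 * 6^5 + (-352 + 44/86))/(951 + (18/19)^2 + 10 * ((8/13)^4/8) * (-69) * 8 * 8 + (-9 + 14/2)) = -606917291502522/70165554139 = -8649.79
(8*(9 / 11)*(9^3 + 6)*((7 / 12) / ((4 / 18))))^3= 2680695157210875 / 1331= 2014045948317.71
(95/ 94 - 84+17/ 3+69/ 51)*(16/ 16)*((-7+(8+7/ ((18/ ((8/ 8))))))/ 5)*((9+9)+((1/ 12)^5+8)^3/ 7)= -17899819351155792860752195/ 9306518939999448072192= -1923.36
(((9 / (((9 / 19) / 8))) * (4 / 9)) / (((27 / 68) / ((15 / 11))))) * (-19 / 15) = -785536 / 2673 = -293.88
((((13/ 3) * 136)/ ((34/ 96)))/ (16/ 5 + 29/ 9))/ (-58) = -37440/ 8381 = -4.47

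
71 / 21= 3.38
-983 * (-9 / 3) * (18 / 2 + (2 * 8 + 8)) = 97317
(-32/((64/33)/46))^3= -437245479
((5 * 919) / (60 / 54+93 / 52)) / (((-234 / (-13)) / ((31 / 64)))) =1851785 / 43424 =42.64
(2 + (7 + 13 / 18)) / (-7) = -25 / 18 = -1.39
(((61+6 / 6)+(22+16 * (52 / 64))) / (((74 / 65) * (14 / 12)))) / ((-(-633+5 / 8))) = 151320 / 1310281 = 0.12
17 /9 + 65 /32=1129 /288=3.92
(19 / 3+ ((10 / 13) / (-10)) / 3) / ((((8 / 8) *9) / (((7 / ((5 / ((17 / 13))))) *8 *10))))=156128 / 1521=102.65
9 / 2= 4.50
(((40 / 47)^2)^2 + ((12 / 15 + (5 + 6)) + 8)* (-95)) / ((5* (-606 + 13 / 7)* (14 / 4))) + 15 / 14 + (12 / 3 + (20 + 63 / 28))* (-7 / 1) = -527256209302859 / 2889063932860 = -182.50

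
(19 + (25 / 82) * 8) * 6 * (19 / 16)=50103 / 328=152.75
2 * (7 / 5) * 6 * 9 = 756 / 5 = 151.20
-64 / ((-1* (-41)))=-64 / 41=-1.56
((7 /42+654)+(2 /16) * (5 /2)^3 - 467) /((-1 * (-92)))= 36311 /17664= 2.06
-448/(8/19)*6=-6384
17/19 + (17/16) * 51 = 16745/304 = 55.08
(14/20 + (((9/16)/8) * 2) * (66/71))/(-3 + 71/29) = -1.51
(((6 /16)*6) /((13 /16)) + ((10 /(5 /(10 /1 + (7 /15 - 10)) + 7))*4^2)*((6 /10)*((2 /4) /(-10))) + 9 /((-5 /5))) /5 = -13101 /10075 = -1.30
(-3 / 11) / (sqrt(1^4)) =-3 / 11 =-0.27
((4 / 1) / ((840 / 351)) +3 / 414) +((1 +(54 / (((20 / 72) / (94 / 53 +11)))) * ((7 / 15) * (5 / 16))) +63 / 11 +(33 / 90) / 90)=23476570417 / 63357525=370.54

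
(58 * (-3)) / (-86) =87 / 43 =2.02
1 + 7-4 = 4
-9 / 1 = -9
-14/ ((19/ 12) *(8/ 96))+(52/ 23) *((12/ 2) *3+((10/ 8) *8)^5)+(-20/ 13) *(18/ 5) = 1283996944/ 5681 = 226016.01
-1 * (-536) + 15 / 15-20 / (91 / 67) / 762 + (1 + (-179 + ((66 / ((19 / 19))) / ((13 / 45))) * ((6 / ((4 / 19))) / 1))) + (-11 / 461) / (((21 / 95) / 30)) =109755875224 / 15983331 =6866.90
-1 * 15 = -15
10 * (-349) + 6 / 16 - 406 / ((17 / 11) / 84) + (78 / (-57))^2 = -1254650565 / 49096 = -25555.05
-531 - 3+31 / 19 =-10115 / 19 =-532.37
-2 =-2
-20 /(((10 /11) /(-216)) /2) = 9504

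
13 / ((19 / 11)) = 143 / 19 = 7.53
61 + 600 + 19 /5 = 3324 /5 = 664.80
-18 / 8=-9 / 4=-2.25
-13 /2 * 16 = -104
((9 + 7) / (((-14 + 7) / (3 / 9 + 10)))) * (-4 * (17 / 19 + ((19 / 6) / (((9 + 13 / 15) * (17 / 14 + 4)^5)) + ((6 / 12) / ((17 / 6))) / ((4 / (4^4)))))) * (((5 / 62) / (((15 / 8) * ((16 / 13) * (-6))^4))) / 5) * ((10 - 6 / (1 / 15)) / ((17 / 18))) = -8624974414054150217 / 30567540544251209856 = -0.28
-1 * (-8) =8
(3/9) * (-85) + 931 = 902.67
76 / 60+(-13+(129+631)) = 11224 / 15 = 748.27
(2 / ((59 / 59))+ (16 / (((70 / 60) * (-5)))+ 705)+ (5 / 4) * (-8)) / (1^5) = 24299 / 35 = 694.26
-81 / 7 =-11.57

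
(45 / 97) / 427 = 45 / 41419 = 0.00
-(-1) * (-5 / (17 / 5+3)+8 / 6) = 53 / 96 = 0.55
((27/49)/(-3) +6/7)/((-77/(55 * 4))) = -1.92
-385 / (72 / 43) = -16555 / 72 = -229.93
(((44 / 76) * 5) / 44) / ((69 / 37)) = 185 / 5244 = 0.04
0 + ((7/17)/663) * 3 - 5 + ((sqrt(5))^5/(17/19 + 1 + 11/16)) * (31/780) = -18778/3757 + 2356 * sqrt(5)/6123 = -4.14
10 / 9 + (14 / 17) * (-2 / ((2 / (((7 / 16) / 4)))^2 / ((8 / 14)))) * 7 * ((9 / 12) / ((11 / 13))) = 7539127 / 6893568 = 1.09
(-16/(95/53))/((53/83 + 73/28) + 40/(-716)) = -352764608/126060915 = -2.80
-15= -15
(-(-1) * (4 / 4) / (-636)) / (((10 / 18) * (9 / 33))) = -11 / 1060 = -0.01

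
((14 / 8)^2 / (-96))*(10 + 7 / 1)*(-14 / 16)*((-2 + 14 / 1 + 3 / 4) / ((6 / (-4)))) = -99127 / 24576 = -4.03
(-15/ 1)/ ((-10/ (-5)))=-15/ 2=-7.50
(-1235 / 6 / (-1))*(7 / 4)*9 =25935 / 8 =3241.88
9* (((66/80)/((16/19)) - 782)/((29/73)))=-328403421/18560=-17694.15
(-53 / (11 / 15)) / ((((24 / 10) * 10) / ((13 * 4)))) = -3445 / 22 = -156.59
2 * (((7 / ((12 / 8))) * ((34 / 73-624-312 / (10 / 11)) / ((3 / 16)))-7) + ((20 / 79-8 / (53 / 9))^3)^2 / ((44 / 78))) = -48129.42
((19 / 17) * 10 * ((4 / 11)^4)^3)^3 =32390711706002896520740864000 / 151873999457993614659063182978928058362593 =0.00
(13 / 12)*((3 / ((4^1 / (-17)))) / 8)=-221 / 128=-1.73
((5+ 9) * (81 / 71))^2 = 1285956 / 5041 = 255.10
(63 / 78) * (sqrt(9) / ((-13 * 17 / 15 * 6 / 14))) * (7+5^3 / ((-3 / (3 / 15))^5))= -1041838 / 387855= -2.69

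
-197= -197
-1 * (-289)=289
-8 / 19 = -0.42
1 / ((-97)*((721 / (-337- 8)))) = 345 / 69937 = 0.00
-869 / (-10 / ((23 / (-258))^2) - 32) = 459701 / 682568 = 0.67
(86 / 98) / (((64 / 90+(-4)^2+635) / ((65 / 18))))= 13975 / 2874046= 0.00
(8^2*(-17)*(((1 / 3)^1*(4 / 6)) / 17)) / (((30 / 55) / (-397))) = 279488 / 27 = 10351.41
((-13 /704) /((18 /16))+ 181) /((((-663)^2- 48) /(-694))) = -49738633 /174050316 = -0.29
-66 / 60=-11 / 10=-1.10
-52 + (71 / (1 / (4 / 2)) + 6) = 96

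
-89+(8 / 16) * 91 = -87 / 2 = -43.50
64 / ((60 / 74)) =1184 / 15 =78.93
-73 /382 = -0.19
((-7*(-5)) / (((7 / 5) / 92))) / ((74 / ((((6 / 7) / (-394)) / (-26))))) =1725 / 663299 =0.00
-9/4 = -2.25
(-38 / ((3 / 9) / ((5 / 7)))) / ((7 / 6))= -3420 / 49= -69.80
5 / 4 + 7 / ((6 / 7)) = 113 / 12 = 9.42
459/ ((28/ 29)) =13311/ 28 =475.39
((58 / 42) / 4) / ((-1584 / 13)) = -377 / 133056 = -0.00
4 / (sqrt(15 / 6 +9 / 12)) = 8 * sqrt(13) / 13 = 2.22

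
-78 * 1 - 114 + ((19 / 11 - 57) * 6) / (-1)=1536 / 11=139.64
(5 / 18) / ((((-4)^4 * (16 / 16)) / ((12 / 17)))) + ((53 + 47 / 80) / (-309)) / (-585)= 696469 / 655574400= 0.00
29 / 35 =0.83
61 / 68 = 0.90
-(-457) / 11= 457 / 11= 41.55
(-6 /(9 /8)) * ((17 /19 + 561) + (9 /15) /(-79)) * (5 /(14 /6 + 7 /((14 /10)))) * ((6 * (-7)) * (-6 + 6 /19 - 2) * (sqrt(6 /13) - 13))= 2689275380064 /313709 - 206867336928 * sqrt(78) /4078217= 8124525.27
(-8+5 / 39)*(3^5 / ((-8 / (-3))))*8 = -74601 / 13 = -5738.54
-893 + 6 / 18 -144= -3110 / 3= -1036.67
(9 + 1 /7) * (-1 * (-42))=384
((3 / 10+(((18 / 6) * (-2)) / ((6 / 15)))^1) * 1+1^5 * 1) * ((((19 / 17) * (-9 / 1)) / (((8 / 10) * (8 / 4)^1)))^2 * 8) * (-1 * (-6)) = -25990.59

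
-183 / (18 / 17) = -172.83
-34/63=-0.54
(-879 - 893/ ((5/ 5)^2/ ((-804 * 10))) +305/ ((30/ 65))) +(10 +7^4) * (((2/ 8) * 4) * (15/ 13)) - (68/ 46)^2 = 296355302189/ 41262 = 7182281.57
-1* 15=-15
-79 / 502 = -0.16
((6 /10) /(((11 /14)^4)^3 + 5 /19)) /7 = 153883476447232 /571832835056965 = 0.27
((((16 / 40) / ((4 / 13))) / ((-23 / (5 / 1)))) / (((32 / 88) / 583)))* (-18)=750321 / 92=8155.66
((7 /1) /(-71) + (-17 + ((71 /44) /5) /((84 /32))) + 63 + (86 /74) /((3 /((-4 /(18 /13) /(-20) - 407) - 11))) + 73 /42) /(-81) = 623212934 /442384173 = 1.41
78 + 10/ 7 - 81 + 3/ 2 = -1/ 14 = -0.07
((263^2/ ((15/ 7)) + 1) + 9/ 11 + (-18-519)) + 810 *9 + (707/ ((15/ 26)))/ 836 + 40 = 16333413/ 418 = 39075.15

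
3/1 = 3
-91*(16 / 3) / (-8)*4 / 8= 91 / 3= 30.33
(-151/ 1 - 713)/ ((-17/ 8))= 6912/ 17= 406.59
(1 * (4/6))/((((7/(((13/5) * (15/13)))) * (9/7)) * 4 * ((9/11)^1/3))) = 11/54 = 0.20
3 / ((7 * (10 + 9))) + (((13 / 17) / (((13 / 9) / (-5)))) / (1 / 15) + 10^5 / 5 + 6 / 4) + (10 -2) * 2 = 90339687 / 4522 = 19977.82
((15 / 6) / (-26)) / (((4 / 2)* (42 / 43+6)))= -43 / 6240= -0.01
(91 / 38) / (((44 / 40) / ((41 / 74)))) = 18655 / 15466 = 1.21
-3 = -3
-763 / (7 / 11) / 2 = -1199 / 2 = -599.50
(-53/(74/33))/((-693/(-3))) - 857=-443979/518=-857.10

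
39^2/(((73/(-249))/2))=-757458/73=-10376.14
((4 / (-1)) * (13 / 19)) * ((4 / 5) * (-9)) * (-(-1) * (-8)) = -14976 / 95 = -157.64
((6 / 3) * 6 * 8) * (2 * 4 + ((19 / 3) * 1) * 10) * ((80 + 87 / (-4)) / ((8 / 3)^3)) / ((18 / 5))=373965 / 64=5843.20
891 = 891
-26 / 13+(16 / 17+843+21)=14670 / 17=862.94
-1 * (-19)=19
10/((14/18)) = 90/7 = 12.86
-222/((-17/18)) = 3996/17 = 235.06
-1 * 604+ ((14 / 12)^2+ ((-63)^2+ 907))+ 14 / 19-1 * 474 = 3800.10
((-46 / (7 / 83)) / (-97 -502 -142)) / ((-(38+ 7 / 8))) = -30544 / 1613157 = -0.02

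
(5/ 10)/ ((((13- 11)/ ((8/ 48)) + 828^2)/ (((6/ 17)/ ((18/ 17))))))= 1/ 4113576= 0.00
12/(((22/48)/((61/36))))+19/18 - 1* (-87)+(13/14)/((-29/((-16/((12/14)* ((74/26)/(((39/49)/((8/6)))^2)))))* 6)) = 270214654999/2040408216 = 132.43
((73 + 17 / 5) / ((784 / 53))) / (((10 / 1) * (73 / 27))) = 273321 / 1430800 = 0.19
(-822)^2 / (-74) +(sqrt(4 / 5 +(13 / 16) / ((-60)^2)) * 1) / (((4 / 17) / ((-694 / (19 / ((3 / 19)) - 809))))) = -337842 / 37 +5899 * sqrt(46093) / 330560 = -9127.03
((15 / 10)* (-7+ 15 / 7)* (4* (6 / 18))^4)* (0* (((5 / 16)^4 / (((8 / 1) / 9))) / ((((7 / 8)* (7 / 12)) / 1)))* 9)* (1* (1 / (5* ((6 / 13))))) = 0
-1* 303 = -303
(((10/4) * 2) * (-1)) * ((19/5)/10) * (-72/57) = 12/5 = 2.40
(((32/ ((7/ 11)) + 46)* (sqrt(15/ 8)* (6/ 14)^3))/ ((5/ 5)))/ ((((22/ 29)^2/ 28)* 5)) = 7652259* sqrt(30)/ 415030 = 100.99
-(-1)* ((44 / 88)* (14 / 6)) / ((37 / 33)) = 77 / 74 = 1.04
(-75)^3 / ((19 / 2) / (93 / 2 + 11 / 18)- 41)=357750000 / 34597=10340.49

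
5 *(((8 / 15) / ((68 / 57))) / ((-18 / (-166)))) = 3154 / 153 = 20.61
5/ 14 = 0.36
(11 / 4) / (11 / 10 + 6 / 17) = 935 / 494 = 1.89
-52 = -52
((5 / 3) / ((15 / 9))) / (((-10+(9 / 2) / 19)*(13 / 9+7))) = -9 / 742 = -0.01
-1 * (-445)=445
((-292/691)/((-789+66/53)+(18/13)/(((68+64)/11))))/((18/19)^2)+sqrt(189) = 36314434/60749076357+3*sqrt(21) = 13.75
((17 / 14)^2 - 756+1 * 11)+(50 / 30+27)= -420337 / 588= -714.86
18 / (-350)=-9 / 175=-0.05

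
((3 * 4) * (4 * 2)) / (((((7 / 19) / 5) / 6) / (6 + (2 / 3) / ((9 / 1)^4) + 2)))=957393280 / 15309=62537.94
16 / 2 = 8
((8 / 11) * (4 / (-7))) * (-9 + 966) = -2784 / 7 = -397.71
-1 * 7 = -7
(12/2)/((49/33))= 198/49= 4.04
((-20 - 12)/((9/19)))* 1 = -608/9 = -67.56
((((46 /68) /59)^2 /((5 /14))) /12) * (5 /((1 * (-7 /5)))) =-2645 /24144216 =-0.00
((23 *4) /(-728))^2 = 529 /33124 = 0.02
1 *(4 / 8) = 1 / 2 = 0.50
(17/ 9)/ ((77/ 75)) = 425/ 231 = 1.84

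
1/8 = 0.12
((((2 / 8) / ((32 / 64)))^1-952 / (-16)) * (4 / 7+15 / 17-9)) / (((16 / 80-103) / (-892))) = -120152400 / 30583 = -3928.73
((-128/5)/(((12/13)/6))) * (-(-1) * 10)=-1664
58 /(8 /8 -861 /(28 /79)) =-232 /9713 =-0.02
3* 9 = 27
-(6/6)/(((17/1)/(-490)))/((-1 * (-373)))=490/6341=0.08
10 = 10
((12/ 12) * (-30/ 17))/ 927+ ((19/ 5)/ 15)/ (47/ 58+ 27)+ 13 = 918426759/ 70609075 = 13.01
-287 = -287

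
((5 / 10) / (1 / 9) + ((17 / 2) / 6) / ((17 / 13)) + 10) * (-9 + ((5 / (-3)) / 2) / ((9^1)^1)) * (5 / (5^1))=-91817 / 648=-141.69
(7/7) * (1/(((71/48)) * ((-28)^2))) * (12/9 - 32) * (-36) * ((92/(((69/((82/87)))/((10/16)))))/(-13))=-75440/1311583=-0.06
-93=-93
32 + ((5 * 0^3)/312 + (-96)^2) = 9248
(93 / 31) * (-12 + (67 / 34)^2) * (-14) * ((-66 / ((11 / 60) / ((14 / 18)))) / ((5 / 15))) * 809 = -66951270540 / 289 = -231665295.99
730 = 730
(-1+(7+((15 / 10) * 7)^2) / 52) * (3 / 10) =783 / 2080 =0.38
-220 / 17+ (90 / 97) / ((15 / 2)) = -21136 / 1649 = -12.82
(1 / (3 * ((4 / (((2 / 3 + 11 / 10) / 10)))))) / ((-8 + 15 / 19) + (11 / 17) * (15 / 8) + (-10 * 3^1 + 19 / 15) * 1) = -17119 / 40384770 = -0.00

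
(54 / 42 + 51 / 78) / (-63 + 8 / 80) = -1765 / 57239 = -0.03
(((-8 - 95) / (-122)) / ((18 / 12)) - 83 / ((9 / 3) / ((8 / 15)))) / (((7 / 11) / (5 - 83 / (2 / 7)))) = 244701479 / 38430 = 6367.46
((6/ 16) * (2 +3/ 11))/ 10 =15/ 176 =0.09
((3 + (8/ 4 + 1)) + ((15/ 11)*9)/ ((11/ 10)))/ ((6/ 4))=1384/ 121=11.44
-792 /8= -99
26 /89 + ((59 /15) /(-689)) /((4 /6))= 173889 /613210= 0.28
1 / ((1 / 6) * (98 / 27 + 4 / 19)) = 1539 / 985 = 1.56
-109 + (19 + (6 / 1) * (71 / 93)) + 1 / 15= -39689 / 465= -85.35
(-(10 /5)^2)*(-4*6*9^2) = 7776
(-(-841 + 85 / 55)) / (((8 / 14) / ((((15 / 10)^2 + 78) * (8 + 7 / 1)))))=155615985 / 88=1768363.47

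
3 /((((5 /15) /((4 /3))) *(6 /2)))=4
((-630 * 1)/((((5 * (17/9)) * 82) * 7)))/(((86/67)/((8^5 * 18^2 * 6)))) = -172852641792/29971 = -5767329.81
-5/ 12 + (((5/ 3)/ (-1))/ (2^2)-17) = -107/ 6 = -17.83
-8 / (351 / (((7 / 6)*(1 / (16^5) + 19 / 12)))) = -34865173 / 828112896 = -0.04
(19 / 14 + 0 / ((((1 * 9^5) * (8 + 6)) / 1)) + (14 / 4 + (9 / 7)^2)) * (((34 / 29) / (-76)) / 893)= -187 / 1662766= -0.00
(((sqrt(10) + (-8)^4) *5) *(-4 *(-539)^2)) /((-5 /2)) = 2324168 *sqrt(10) + 9519792128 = 9527141792.54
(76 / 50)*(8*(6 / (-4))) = -456 / 25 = -18.24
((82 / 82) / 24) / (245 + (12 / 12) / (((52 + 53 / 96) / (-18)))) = 5045 / 29623128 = 0.00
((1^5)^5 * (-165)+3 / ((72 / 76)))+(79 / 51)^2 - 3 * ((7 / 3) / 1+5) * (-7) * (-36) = -29669263 / 5202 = -5703.43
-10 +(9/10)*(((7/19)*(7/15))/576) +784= 774.00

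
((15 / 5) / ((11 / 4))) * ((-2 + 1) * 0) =0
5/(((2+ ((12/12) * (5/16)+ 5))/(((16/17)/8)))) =160/1989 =0.08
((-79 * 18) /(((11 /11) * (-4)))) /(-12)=-237 /8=-29.62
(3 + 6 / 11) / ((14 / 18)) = 351 / 77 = 4.56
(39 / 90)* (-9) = -39 / 10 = -3.90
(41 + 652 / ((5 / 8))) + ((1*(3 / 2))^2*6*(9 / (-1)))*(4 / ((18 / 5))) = 4746 / 5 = 949.20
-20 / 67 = -0.30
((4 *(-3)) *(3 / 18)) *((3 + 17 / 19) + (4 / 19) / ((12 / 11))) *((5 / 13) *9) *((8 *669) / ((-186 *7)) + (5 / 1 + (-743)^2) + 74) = -44077793640 / 2821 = -15624882.54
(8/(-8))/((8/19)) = -19/8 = -2.38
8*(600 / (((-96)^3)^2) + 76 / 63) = 275414778031 / 28538044416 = 9.65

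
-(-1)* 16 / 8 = 2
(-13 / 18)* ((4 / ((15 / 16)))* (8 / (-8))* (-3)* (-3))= 416 / 15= 27.73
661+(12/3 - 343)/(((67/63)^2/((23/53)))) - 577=-10961265/237917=-46.07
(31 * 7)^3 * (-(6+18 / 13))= -980958048 / 13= -75458311.38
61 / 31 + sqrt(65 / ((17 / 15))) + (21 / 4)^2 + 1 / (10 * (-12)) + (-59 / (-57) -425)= -55758463 / 141360 + 5 * sqrt(663) / 17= -386.87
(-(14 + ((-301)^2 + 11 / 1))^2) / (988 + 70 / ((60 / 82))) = -24639215628 / 3251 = -7578965.13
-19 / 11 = -1.73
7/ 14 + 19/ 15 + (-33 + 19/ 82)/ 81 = 22618/ 16605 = 1.36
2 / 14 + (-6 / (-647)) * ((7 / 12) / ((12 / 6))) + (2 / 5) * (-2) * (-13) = 955217 / 90580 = 10.55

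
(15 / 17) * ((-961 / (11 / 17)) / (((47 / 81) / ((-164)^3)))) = 5150284378560 / 517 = 9961865335.71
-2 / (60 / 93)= -31 / 10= -3.10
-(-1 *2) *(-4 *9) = -72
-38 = -38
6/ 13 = 0.46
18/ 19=0.95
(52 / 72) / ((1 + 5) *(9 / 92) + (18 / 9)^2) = 299 / 1899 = 0.16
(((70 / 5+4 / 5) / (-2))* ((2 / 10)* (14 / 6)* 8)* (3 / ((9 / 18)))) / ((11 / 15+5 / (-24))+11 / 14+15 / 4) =-232064 / 7085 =-32.75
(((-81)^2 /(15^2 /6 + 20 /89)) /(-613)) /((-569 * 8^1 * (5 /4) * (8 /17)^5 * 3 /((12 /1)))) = 48770334009 /5643256422400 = 0.01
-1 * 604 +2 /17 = -10266 /17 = -603.88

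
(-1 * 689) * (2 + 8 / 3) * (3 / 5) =-9646 / 5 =-1929.20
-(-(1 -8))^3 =-343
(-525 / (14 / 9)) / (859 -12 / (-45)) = -0.39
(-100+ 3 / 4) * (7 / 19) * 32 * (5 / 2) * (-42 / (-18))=-389060 / 57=-6825.61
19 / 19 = 1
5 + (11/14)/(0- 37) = 2579/518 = 4.98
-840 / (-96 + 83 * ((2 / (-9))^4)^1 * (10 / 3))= 8.81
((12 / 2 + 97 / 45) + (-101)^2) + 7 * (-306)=363022 / 45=8067.16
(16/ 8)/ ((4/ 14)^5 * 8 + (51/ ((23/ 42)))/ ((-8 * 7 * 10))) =-30924880/ 2335951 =-13.24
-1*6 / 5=-6 / 5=-1.20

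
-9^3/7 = -729/7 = -104.14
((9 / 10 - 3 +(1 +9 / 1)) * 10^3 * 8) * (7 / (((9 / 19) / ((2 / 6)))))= 311318.52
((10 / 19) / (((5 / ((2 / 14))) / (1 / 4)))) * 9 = 9 / 266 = 0.03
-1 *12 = -12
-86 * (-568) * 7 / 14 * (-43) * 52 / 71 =-769184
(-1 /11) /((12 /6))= -1 /22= -0.05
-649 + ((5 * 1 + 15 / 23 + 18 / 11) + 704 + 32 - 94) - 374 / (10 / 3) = -141568 / 1265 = -111.91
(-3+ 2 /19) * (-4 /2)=110 /19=5.79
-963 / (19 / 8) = -7704 / 19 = -405.47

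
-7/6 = -1.17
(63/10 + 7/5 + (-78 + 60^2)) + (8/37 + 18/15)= 1306513/370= 3531.12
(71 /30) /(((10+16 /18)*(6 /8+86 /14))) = 213 /6755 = 0.03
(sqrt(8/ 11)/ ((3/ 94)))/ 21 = 188*sqrt(22)/ 693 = 1.27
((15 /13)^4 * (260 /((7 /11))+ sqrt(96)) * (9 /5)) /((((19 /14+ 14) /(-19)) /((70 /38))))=-280665000 /94471 - 35721000 * sqrt(6) /1228123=-3042.16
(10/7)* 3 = 30/7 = 4.29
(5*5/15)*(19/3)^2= 1805/27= 66.85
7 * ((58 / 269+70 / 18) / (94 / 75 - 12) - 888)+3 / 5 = -20222480909 / 3252210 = -6218.07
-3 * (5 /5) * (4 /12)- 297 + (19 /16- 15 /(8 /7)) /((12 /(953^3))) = -165314984023 /192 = -861015541.79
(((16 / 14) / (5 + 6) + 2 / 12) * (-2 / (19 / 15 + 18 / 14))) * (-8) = 1250 / 737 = 1.70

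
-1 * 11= -11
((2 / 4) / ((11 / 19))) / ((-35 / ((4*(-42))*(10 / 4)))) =114 / 11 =10.36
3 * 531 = 1593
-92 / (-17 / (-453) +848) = -0.11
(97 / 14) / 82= 97 / 1148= 0.08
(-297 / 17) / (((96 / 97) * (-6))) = 3201 / 1088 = 2.94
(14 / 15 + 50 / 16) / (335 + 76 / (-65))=0.01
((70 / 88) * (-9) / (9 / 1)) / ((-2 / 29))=1015 / 88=11.53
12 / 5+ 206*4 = 4132 / 5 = 826.40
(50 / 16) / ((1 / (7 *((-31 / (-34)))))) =5425 / 272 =19.94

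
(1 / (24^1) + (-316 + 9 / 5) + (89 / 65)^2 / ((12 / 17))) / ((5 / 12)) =-747.61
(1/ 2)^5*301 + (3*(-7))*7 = -4403/ 32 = -137.59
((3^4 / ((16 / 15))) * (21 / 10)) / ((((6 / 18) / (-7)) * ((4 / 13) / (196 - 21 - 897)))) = 502915959 / 64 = 7858061.86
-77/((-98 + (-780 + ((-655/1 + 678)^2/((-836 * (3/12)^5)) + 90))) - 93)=16093/319553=0.05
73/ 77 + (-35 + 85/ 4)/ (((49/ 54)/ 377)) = -6157273/ 1078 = -5711.76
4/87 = 0.05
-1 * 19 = -19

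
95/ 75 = 19/ 15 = 1.27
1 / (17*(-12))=-1 / 204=-0.00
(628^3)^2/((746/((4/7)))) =122683980443230208/2611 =46987353674159.41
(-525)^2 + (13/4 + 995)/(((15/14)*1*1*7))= 2757581/10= 275758.10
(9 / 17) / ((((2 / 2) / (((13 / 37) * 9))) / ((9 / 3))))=3159 / 629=5.02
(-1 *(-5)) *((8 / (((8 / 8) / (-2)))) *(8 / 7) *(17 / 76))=-2720 / 133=-20.45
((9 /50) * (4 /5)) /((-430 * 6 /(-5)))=3 /10750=0.00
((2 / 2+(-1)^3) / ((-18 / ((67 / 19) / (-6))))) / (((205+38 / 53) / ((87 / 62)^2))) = 0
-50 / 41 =-1.22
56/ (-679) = -8/ 97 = -0.08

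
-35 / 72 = -0.49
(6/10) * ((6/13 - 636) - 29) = -25917/65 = -398.72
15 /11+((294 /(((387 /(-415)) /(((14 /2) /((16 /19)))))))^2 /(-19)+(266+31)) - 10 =-361186.95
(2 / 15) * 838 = 1676 / 15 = 111.73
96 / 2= 48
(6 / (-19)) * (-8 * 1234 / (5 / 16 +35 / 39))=2576.56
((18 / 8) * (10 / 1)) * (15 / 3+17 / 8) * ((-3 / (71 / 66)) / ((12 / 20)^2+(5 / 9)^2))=-514218375 / 769072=-668.62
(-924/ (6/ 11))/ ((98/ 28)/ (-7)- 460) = 3388/ 921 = 3.68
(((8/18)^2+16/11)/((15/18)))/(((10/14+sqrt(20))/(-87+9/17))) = 2019584/321453 - 28274176*sqrt(5)/1607265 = -33.05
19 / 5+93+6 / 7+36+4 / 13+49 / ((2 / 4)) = 105544 / 455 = 231.96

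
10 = 10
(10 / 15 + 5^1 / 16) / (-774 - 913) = -47 / 80976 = -0.00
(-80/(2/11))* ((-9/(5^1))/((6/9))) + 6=1194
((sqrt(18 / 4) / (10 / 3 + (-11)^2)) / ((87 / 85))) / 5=51 * sqrt(2) / 21634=0.00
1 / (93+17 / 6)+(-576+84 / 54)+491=-431771 / 5175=-83.43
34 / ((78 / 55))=935 / 39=23.97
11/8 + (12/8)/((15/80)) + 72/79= 6501/632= 10.29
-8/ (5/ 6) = -48/ 5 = -9.60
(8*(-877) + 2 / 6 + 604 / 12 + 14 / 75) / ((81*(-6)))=261193 / 18225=14.33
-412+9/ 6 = -821/ 2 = -410.50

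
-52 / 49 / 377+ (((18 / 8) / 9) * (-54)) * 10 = -191839 / 1421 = -135.00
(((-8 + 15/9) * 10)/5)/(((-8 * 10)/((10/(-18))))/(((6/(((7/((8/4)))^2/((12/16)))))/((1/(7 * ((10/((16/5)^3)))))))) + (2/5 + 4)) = -11875/176157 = -0.07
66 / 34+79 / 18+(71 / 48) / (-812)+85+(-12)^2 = 467779835 / 1987776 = 235.33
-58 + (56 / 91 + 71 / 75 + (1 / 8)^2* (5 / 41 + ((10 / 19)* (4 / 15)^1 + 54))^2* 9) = 13541875036727 / 37866878400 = 357.62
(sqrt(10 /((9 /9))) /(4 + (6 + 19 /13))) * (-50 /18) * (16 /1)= -5200 * sqrt(10) /1341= -12.26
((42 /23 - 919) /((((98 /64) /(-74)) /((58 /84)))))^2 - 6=524636445872365066 /560126889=936638565.61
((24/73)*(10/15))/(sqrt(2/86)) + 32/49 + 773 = 16*sqrt(43)/73 + 37909/49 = 775.09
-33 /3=-11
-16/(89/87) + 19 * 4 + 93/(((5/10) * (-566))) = 1511999/25187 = 60.03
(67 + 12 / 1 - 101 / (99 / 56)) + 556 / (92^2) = 4594901 / 209484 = 21.93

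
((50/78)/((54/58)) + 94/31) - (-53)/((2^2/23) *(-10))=-34933537/1305720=-26.75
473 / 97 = 4.88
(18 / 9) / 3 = 2 / 3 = 0.67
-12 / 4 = -3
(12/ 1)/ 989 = 12/ 989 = 0.01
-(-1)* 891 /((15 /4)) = 1188 /5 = 237.60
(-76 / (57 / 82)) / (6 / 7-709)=2296 / 14871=0.15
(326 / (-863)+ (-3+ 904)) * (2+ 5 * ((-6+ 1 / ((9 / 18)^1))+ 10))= 24871584 / 863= 28819.91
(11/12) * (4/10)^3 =22/375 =0.06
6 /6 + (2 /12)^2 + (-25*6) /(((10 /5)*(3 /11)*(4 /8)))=-548.97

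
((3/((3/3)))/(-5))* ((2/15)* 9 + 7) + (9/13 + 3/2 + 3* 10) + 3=19677/650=30.27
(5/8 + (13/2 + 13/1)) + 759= 6233/8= 779.12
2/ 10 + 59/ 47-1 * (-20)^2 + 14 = -90368/ 235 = -384.54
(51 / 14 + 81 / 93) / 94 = 0.05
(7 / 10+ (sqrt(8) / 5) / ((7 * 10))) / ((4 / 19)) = 19 * sqrt(2) / 700+ 133 / 40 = 3.36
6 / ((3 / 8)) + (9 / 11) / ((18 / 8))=180 / 11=16.36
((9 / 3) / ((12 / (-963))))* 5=-1203.75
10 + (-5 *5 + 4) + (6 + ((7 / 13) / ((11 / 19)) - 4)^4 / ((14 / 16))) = 282495414693 / 2927131207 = 96.51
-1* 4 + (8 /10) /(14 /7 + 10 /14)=-352 /95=-3.71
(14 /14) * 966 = 966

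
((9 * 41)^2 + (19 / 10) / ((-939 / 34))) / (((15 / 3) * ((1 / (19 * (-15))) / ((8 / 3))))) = -97169886944 / 4695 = -20696461.54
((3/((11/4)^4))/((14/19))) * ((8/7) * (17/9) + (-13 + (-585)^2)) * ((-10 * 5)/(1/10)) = -26216342272000/2152227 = -12181030.29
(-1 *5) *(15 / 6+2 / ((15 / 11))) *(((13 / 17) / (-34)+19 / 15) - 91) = 5447281 / 3060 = 1780.16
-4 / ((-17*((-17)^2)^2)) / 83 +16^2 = 30169121540 / 117848131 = 256.00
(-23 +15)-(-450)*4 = 1792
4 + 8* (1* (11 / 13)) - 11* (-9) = 1427 / 13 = 109.77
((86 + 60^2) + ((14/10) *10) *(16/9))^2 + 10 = 1115427214/81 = 13770706.35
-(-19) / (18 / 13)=247 / 18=13.72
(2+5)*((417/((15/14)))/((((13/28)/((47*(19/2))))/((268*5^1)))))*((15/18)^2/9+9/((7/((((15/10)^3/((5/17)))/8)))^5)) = 3054824596403125486589239/10820675174400000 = 282313677.03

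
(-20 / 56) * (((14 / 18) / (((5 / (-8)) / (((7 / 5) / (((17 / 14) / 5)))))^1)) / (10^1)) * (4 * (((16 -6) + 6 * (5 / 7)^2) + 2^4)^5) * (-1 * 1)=-93684971532713984 / 4410072765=-21243407.20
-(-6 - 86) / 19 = 92 / 19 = 4.84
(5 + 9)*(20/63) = 40/9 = 4.44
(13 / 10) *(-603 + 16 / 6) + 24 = -22693 / 30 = -756.43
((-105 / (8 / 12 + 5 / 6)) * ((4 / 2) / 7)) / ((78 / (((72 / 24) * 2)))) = -20 / 13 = -1.54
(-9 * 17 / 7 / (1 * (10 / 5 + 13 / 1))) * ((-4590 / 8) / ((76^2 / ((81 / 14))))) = 1896129 / 2264192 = 0.84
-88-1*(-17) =-71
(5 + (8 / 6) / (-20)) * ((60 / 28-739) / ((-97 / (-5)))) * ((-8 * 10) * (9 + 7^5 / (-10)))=-51045961312 / 2037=-25059382.09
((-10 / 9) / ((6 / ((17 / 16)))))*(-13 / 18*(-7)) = -7735 / 7776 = -0.99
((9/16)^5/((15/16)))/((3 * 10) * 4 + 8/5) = 19683/39845888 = 0.00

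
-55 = -55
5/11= 0.45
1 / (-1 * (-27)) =1 / 27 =0.04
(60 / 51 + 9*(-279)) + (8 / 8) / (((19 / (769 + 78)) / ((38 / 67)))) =-2829891 / 1139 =-2484.54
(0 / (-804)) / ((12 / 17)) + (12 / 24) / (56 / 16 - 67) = -1 / 127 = -0.01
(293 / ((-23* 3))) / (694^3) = -293 / 23063621496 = -0.00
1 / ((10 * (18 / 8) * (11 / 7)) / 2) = 28 / 495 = 0.06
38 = 38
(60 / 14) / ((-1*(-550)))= 3 / 385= 0.01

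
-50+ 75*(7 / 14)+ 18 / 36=-12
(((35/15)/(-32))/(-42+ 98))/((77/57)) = -19/19712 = -0.00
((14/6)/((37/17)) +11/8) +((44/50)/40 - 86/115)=4394341/2553000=1.72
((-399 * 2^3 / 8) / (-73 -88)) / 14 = 57 / 322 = 0.18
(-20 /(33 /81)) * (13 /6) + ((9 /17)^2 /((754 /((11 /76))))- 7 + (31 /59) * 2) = -1207136776437 /10747995544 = -112.31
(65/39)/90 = 1/54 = 0.02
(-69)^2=4761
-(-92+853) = -761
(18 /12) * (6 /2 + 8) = 33 /2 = 16.50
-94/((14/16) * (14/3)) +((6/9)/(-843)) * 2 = -23.02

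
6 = 6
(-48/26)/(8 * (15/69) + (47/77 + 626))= -0.00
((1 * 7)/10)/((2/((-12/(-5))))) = 21/25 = 0.84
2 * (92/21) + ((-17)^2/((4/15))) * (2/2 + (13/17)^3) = 1126081/714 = 1577.14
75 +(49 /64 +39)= 7345 /64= 114.77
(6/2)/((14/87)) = 261/14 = 18.64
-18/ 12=-3/ 2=-1.50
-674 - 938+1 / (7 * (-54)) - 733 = -886411 / 378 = -2345.00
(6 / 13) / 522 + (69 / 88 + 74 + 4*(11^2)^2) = 5836200991 / 99528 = 58638.78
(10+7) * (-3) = -51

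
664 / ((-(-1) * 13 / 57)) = 37848 / 13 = 2911.38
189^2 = 35721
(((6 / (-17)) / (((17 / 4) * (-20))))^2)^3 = 46656 / 9103472456715015625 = 0.00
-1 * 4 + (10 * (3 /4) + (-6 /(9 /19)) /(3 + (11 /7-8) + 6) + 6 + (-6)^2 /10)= 2207 /270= 8.17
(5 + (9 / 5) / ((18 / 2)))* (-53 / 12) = -22.97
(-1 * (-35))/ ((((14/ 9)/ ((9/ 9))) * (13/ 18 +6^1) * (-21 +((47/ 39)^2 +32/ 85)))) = -52360425/ 299904308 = -0.17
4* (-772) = -3088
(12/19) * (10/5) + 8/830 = 10036/7885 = 1.27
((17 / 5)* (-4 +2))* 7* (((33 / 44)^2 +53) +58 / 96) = -7735 / 3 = -2578.33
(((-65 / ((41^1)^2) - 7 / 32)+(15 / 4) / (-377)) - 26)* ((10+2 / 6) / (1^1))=-5504475971 / 20279584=-271.43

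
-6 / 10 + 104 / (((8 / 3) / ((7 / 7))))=192 / 5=38.40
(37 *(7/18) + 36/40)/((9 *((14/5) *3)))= 0.20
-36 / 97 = -0.37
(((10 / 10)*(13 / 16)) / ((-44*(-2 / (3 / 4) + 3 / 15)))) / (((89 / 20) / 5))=4875 / 579568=0.01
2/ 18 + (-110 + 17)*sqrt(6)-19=-93*sqrt(6)-170/ 9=-246.69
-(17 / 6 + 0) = -17 / 6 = -2.83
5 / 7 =0.71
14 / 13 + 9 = 131 / 13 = 10.08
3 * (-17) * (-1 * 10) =510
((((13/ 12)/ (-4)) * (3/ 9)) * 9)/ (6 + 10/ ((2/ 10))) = -13/ 896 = -0.01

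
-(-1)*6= 6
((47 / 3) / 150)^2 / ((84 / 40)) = 2209 / 425250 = 0.01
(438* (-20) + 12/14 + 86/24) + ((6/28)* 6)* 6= -734819/84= -8747.85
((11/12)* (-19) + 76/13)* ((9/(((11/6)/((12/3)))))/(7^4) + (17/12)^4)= -3989685553135/85434725376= -46.70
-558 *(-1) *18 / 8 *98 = 123039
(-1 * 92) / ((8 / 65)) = -1495 / 2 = -747.50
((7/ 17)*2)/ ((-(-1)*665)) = 2/ 1615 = 0.00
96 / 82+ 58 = 2426 / 41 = 59.17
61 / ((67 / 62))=3782 / 67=56.45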